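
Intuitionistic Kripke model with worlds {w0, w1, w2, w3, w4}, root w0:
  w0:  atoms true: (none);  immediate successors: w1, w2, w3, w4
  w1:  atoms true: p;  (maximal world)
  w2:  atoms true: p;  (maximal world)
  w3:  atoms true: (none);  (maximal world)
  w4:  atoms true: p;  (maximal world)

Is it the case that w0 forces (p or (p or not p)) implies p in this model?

No

w0 does not force (p or (p or not p)) implies p: at the accessible world w3, w3 forces p or (p or not p) but w3 does not force p.
w3 lacks atom p, so w3 does not force p.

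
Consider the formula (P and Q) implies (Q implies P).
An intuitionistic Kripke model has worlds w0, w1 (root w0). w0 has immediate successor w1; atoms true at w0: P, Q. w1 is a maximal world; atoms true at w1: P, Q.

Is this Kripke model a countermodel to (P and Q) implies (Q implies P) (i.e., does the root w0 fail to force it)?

No

w0 forces (P and Q) implies (Q implies P): every world accessible from w0 that forces P and Q (namely w0, w1) also forces Q implies P.
So the root w0 forces (P and Q) implies (Q implies P); the model is not a countermodel.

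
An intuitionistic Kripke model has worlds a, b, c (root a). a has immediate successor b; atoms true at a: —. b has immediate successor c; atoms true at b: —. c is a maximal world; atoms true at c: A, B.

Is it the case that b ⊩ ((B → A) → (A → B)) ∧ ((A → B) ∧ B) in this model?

No

b ⊮ ((B → A) → (A → B)) ∧ ((A → B) ∧ B) since b fails (A → B) ∧ B.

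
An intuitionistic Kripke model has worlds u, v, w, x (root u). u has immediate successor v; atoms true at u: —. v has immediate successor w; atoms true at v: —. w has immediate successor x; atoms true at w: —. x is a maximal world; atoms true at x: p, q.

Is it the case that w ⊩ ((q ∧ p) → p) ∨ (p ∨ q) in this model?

w ⊩ ((q ∧ p) → p) ∨ (p ∨ q) via the disjunct (q ∧ p) → p.

Yes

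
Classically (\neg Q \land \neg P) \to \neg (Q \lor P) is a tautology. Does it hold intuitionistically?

Yes

This is a constructively valid De Morgan direction (conjunction of negations to negated disjunction), which is intuitionistically derivable.
If both \neg Q and \neg P hold at a world, no accessible world forces Q or forces P, so none forces Q \lor P.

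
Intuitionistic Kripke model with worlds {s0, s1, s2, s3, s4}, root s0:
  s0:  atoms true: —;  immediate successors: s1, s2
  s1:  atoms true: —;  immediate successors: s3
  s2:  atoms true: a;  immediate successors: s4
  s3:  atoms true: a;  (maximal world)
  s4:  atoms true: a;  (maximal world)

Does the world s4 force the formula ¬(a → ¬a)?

s4 ⊩ ¬(a → ¬a): no world accessible from s4 forces a → ¬a.

Yes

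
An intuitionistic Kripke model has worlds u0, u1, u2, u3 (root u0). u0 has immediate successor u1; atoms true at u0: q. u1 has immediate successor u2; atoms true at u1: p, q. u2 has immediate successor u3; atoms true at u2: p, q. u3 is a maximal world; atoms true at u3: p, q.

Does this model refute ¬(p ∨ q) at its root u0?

Yes

u0 ⊮ ¬(p ∨ q) since u0 is accessible from u0 and u0 ⊩ p ∨ q.
u0 ⊩ p ∨ q via the disjunct q.
So the root u0 does not force ¬(p ∨ q); the model is a countermodel.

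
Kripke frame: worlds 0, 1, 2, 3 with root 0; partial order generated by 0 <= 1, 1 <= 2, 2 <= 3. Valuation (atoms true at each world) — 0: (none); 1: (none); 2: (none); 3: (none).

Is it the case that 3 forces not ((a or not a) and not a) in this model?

No

3 does not force not ((a or not a) and not a) since 3 is accessible from 3 and 3 forces (a or not a) and not a.
3 forces (a or not a) and not a since 3 forces both conjuncts.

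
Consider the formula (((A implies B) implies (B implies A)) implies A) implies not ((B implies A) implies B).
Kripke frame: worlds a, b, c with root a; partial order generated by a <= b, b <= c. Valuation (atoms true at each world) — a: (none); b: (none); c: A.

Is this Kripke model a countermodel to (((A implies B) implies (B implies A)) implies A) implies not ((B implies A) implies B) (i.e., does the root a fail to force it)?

No

a forces (((A implies B) implies (B implies A)) implies A) implies not ((B implies A) implies B): every world accessible from a that forces ((A implies B) implies (B implies A)) implies A (namely c) also forces not ((B implies A) implies B).
So the root a forces (((A implies B) implies (B implies A)) implies A) implies not ((B implies A) implies B); the model is not a countermodel.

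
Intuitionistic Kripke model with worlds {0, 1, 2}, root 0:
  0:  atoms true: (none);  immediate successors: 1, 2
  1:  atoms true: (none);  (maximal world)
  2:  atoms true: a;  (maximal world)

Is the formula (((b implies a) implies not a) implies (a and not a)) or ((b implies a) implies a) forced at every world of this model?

No

Not every world: 0 does not force (((b implies a) implies not a) implies (a and not a)) or ((b implies a) implies a).
0 does not force (((b implies a) implies not a) implies (a and not a)) or ((b implies a) implies a): neither disjunct is forced at 0.
0 does not force ((b implies a) implies not a) implies (a and not a): at the accessible world 1, 1 forces (b implies a) implies not a but 1 does not force a and not a.
1 does not force a and not a since 1 fails a.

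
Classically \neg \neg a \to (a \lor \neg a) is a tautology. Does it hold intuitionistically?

No

This is a variant of double-negation elimination (deriving excluded middle from double negation), which is not intuitionistically valid.
A Kripke countermodel: worlds s0, s1; order generated by s0 \le s1; atoms true at each world — s0:{}; s1:{a}.
s0 \nVdash \neg \neg a \to (a \lor \neg a): already at s0 itself, s0 \Vdash \neg \neg a but s0 \nVdash a \lor \neg a.
s0 \nVdash a \lor \neg a: neither disjunct is forced at s0.
s0 lacks atom a, so s0 \nVdash a.
So the root s0 does not force the formula.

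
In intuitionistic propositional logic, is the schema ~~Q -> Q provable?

This is double-negation elimination, which is not intuitionistically valid.
A Kripke countermodel: worlds s0, s1; order generated by s0 <= s1; atoms true at each world — s0:{}; s1:{Q}.
s0 ||-/- ~~Q -> Q: already at s0 itself, s0 ||- ~~Q but s0 ||-/- Q.
s0 lacks atom Q, so s0 ||-/- Q.
So the root s0 does not force the formula.

No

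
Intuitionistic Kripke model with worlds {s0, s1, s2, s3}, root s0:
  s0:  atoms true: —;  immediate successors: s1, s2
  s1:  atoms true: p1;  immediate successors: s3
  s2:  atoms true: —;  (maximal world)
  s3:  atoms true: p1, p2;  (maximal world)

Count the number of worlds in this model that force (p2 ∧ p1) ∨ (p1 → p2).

2

s0: does not force it — s0 ⊮ (p2 ∧ p1) ∨ (p1 → p2): neither disjunct is forced at s0.
s1: does not force it — s1 ⊮ (p2 ∧ p1) ∨ (p1 → p2): neither disjunct is forced at s1.
s2: forces it.
s3: forces it.
Worlds forcing the formula: {s2, s3}.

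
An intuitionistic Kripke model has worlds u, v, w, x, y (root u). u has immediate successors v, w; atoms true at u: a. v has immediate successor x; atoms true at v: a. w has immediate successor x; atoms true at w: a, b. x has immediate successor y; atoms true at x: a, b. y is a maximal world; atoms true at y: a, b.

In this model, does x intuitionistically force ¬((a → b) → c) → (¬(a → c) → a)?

x ⊩ ¬((a → b) → c) → (¬(a → c) → a): every world accessible from x that forces ¬((a → b) → c) (namely x, y) also forces ¬(a → c) → a.

Yes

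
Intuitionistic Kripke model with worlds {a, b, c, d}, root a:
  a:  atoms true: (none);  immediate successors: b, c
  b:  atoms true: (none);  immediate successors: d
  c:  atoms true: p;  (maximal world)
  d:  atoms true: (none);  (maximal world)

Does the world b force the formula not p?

b forces not p: no world accessible from b forces p.

Yes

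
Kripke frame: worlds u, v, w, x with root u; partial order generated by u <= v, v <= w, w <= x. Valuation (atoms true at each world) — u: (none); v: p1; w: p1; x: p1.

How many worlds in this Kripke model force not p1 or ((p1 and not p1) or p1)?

3

u: does not force it — u does not force not p1 or ((p1 and not p1) or p1): neither disjunct is forced at u.
v: forces it.
w: forces it.
x: forces it.
Worlds forcing the formula: {v, w, x}.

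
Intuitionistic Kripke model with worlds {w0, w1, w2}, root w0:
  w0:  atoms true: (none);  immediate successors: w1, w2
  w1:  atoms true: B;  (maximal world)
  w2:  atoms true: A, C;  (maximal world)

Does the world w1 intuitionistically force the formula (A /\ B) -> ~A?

Yes

w1 ||- (A /\ B) -> ~A vacuously: no world accessible from w1 forces the antecedent A /\ B.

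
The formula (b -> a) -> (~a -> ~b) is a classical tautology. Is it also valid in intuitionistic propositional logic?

This is the forward direction of contraposition, which is intuitionistically derivable.
Assume b -> a and ~a. If b held then a would follow, contradicting ~a; so ~b.

Yes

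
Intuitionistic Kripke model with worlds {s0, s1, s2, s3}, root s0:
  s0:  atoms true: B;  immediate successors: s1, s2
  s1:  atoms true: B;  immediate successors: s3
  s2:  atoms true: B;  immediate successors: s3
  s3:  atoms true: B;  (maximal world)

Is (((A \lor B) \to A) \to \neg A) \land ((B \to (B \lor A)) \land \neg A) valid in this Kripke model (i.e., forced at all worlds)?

s0 \Vdash (((A \lor B) \to A) \to \neg A) \land ((B \to (B \lor A)) \land \neg A) since s0 forces both conjuncts.
Since the root s0 forces (((A \lor B) \to A) \to \neg A) \land ((B \to (B \lor A)) \land \neg A) and forcing is persistent (monotone upward), every world forces it.

Yes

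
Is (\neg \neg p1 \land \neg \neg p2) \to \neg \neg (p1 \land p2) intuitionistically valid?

This is the distribution of double negation over conjunction, which is intuitionistically derivable.
Assume \neg \neg p1, \neg \neg p2, and \neg (p1 \land p2). From p1 we'd get \neg p2 (since p1 \land p2 is refuted), contradicting \neg \neg p2; so \neg p1, contradicting \neg \neg p1.

Yes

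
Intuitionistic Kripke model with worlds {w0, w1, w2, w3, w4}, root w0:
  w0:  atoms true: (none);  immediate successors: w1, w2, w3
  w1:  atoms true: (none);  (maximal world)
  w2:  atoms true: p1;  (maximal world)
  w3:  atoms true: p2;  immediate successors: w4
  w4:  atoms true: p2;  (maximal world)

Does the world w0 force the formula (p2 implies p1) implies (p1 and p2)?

No

w0 does not force (p2 implies p1) implies (p1 and p2): at the accessible world w1, w1 forces p2 implies p1 but w1 does not force p1 and p2.
w1 does not force p1 and p2 since w1 fails p1.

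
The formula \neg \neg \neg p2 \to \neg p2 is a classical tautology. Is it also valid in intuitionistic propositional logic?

Yes

This is triple-negation reduction, which is intuitionistically derivable.
Assume \neg \neg \neg p2 and suppose p2. Then \neg \neg p2 (double-negation introduction), contradicting \neg \neg \neg p2. So \neg p2.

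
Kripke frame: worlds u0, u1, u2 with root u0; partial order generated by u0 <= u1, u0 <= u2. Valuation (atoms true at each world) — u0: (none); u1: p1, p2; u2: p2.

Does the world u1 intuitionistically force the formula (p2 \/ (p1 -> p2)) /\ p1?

u1 ||- (p2 \/ (p1 -> p2)) /\ p1 since u1 forces both conjuncts.

Yes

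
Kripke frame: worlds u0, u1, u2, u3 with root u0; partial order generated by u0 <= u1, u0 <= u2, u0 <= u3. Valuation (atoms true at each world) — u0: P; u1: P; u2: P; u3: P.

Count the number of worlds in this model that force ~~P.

4

u0: forces it.
u1: forces it.
u2: forces it.
u3: forces it.
Worlds forcing the formula: {u0, u1, u2, u3}.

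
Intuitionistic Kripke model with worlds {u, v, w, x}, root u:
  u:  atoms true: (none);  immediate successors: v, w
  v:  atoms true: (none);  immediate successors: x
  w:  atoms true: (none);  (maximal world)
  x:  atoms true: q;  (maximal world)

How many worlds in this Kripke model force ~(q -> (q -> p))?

u: does not force it — u ||-/- ~(q -> (q -> p)) since w is accessible from u and w ||- q -> (q -> p).
v: forces it.
w: does not force it — w ||-/- ~(q -> (q -> p)) since w is accessible from w and w ||- q -> (q -> p).
x: forces it.
Worlds forcing the formula: {v, x}.

2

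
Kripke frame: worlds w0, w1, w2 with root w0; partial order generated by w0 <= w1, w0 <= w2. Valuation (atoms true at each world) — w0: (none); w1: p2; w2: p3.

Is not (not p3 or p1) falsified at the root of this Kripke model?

Yes

w0 does not force not (not p3 or p1) since w1 is accessible from w0 and w1 forces not p3 or p1.
w1 forces not p3 or p1 via the disjunct not p3.
So the root w0 does not force not (not p3 or p1); the model is a countermodel.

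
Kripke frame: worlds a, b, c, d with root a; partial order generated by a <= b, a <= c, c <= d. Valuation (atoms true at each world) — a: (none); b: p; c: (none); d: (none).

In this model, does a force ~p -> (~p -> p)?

No

a ||-/- ~p -> (~p -> p): at the accessible world c, c ||- ~p but c ||-/- ~p -> p.
c ||-/- ~p -> p: already at c itself, c ||- ~p but c ||-/- p.
c lacks atom p, so c ||-/- p.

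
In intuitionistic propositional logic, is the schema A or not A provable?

No

This is the law of excluded middle, which is not intuitionistically valid.
A Kripke countermodel: worlds u0, u1; order generated by u0 <= u1; atoms true at each world — u0:{}; u1:{A}.
u0 does not force A or not A: neither disjunct is forced at u0.
u0 lacks atom A, so u0 does not force A.
So the root u0 does not force the formula.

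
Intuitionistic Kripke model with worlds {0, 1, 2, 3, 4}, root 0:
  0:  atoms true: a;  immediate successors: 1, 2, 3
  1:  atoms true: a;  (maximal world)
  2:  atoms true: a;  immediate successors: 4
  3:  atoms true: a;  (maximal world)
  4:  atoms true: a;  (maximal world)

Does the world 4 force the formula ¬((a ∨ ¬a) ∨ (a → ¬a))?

No

4 ⊮ ¬((a ∨ ¬a) ∨ (a → ¬a)) since 4 is accessible from 4 and 4 ⊩ (a ∨ ¬a) ∨ (a → ¬a).
4 ⊩ (a ∨ ¬a) ∨ (a → ¬a) via the disjunct a ∨ ¬a.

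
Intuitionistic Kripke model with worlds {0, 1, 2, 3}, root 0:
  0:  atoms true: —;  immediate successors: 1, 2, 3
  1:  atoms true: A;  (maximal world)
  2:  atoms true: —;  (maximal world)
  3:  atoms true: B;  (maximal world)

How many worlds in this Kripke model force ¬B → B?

0: does not force it — 0 ⊮ ¬B → B: at the accessible world 1, 1 ⊩ ¬B but 1 ⊮ B.
1: does not force it.
2: does not force it.
3: forces it.
Worlds forcing the formula: {3}.

1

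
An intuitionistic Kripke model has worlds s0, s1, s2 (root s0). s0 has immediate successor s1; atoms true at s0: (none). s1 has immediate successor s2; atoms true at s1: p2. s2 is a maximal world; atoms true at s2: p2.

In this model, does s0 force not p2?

s0 does not force not p2 since s1 is accessible from s0 and s1 forces p2.

No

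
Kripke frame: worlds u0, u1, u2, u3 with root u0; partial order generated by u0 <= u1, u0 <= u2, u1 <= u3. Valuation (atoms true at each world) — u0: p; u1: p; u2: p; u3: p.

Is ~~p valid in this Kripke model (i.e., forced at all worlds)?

u0 ||- ~~p: no world accessible from u0 forces ~p.
Since the root u0 forces ~~p and forcing is persistent (monotone upward), every world forces it.

Yes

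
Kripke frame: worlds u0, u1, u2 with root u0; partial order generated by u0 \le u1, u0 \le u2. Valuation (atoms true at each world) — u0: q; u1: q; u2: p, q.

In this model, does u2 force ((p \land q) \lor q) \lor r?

Yes

u2 \Vdash ((p \land q) \lor q) \lor r via the disjunct (p \land q) \lor q.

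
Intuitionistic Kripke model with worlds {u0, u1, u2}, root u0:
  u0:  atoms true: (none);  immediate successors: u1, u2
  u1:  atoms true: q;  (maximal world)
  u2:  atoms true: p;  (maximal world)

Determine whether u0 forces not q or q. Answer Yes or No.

No

u0 does not force not q or q: neither disjunct is forced at u0.
u0 does not force not q since u1 is accessible from u0 and u1 forces q.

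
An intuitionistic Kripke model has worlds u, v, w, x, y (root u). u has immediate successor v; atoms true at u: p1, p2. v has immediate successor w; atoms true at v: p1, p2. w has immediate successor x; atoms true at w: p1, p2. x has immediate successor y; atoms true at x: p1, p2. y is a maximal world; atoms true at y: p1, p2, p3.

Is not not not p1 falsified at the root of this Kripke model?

Yes

u does not force not not not p1 since u is accessible from u and u forces not not p1.
u forces not not p1: no world accessible from u forces not p1.
So the root u does not force not not not p1; the model is a countermodel.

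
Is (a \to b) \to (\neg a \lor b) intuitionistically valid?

This is the material-implication-as-disjunction principle, which is not intuitionistically valid.
A Kripke countermodel: worlds u, v; order generated by u \le v; atoms true at each world — u:{}; v:{a,b}.
u \nVdash (a \to b) \to (\neg a \lor b): already at u itself, u \Vdash a \to b but u \nVdash \neg a \lor b.
u \nVdash \neg a \lor b: neither disjunct is forced at u.
u \nVdash \neg a since v is accessible from u and v \Vdash a.
So the root u does not force the formula.

No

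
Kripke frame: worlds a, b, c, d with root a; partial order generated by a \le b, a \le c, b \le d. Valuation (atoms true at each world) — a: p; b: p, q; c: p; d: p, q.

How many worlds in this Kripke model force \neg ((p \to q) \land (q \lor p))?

a: does not force it — a \nVdash \neg ((p \to q) \land (q \lor p)) since b is accessible from a and b \Vdash (p \to q) \land (q \lor p).
b: does not force it — b \nVdash \neg ((p \to q) \land (q \lor p)) since b is accessible from b and b \Vdash (p \to q) \land (q \lor p).
c: forces it.
d: does not force it — d \nVdash \neg ((p \to q) \land (q \lor p)) since d is accessible from d and d \Vdash (p \to q) \land (q \lor p).
Worlds forcing the formula: {c}.

1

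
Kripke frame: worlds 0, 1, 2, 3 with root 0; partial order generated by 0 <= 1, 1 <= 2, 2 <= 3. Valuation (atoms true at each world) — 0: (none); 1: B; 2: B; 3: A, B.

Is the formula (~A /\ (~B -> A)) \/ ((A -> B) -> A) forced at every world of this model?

No

Not every world: 0 ||-/- (~A /\ (~B -> A)) \/ ((A -> B) -> A).
0 ||-/- (~A /\ (~B -> A)) \/ ((A -> B) -> A): neither disjunct is forced at 0.
0 ||-/- ~A /\ (~B -> A) since 0 fails ~A.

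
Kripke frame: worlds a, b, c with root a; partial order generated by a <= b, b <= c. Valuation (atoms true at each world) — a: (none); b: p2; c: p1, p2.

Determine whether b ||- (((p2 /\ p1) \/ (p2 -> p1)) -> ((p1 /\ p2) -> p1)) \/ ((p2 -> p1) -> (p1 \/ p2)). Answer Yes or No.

Yes

b ||- (((p2 /\ p1) \/ (p2 -> p1)) -> ((p1 /\ p2) -> p1)) \/ ((p2 -> p1) -> (p1 \/ p2)) via the disjunct ((p2 /\ p1) \/ (p2 -> p1)) -> ((p1 /\ p2) -> p1).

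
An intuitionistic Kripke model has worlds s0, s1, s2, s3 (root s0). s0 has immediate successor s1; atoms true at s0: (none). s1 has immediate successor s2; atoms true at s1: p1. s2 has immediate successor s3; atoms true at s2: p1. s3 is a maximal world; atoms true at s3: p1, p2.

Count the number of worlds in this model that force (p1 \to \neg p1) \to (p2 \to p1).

s0: forces it.
s1: forces it.
s2: forces it.
s3: forces it.
Worlds forcing the formula: {s0, s1, s2, s3}.

4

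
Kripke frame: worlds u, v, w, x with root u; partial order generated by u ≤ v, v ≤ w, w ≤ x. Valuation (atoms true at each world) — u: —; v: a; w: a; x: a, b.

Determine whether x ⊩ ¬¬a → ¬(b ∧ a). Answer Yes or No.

No

x ⊮ ¬¬a → ¬(b ∧ a): already at x itself, x ⊩ ¬¬a but x ⊮ ¬(b ∧ a).
x ⊮ ¬(b ∧ a) since x is accessible from x and x ⊩ b ∧ a.
x ⊩ b ∧ a since x forces both conjuncts.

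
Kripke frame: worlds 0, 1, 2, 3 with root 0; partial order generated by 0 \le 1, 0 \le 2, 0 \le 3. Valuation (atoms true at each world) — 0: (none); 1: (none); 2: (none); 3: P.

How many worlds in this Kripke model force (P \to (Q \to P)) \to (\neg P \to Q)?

0: does not force it — 0 \nVdash (P \to (Q \to P)) \to (\neg P \to Q): already at 0 itself, 0 \Vdash P \to (Q \to P) but 0 \nVdash \neg P \to Q.
1: does not force it.
2: does not force it.
3: forces it.
Worlds forcing the formula: {3}.

1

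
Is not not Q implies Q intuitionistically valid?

This is double-negation elimination, which is not intuitionistically valid.
A Kripke countermodel: worlds a, b; order generated by a <= b; atoms true at each world — a:{}; b:{Q}.
a does not force not not Q implies Q: already at a itself, a forces not not Q but a does not force Q.
a lacks atom Q, so a does not force Q.
So the root a does not force the formula.

No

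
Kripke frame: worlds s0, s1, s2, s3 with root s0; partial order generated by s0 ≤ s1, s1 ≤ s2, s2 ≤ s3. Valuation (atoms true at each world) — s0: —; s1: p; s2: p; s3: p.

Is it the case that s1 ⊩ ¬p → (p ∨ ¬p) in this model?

Yes

s1 ⊩ ¬p → (p ∨ ¬p) vacuously: no world accessible from s1 forces the antecedent ¬p.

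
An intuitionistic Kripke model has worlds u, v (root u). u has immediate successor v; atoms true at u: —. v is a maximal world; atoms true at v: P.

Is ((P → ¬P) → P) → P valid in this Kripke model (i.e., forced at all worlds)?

Not every world: u ⊮ ((P → ¬P) → P) → P.
u ⊮ ((P → ¬P) → P) → P: already at u itself, u ⊩ (P → ¬P) → P but u ⊮ P.
u lacks atom P, so u ⊮ P.

No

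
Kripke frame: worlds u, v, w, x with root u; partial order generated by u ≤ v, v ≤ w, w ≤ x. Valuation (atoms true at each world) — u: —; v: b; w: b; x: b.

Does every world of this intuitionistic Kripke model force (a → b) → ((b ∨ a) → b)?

u ⊩ (a → b) → ((b ∨ a) → b): every world accessible from u that forces a → b (namely u, v, w, x) also forces (b ∨ a) → b.
Since the root u forces (a → b) → ((b ∨ a) → b) and forcing is persistent (monotone upward), every world forces it.

Yes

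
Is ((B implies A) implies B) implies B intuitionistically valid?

No

This is Peirce's law, which is not intuitionistically valid.
A Kripke countermodel: worlds 0, 1; order generated by 0 <= 1; atoms true at each world — 0:{}; 1:{B}.
0 does not force ((B implies A) implies B) implies B: already at 0 itself, 0 forces (B implies A) implies B but 0 does not force B.
0 lacks atom B, so 0 does not force B.
So the root 0 does not force the formula.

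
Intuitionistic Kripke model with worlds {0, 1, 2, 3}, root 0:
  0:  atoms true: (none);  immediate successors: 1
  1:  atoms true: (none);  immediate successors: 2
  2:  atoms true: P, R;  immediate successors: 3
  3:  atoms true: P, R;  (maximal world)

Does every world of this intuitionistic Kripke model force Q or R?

Not every world: 0 does not force Q or R.
0 does not force Q or R: neither disjunct is forced at 0.
0 lacks atom Q, so 0 does not force Q.

No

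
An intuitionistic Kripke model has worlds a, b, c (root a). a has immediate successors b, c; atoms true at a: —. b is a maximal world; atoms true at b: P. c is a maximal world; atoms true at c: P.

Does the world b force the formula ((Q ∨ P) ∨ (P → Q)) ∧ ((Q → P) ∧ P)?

Yes

b ⊩ ((Q ∨ P) ∨ (P → Q)) ∧ ((Q → P) ∧ P) since b forces both conjuncts.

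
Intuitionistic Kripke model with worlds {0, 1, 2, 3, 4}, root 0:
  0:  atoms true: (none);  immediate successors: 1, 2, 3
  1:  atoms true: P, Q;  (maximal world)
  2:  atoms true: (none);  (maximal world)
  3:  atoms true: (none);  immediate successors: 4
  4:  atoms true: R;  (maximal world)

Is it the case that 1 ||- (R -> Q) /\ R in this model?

1 ||-/- (R -> Q) /\ R since 1 fails R.

No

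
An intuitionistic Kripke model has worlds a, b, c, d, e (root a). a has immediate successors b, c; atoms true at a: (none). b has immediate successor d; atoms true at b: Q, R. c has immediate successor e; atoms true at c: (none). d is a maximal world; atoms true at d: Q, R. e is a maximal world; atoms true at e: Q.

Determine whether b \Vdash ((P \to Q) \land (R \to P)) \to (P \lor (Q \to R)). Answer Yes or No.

Yes

b \Vdash ((P \to Q) \land (R \to P)) \to (P \lor (Q \to R)) vacuously: no world accessible from b forces the antecedent (P \to Q) \land (R \to P).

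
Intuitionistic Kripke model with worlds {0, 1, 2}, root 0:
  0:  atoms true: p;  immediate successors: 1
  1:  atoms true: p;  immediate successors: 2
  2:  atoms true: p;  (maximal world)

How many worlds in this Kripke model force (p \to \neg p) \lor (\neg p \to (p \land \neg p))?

3

0: forces it.
1: forces it.
2: forces it.
Worlds forcing the formula: {0, 1, 2}.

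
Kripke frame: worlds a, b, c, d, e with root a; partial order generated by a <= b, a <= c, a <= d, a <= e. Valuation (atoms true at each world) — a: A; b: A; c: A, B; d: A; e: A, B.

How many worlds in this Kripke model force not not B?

a: does not force it — a does not force not not B since b is accessible from a and b forces not B.
b: does not force it — b does not force not not B since b is accessible from b and b forces not B.
c: forces it.
d: does not force it.
e: forces it.
Worlds forcing the formula: {c, e}.

2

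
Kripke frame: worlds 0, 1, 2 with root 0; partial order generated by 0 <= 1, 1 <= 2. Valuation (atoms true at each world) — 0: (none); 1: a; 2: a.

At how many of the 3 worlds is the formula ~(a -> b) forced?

0: forces it.
1: forces it.
2: forces it.
Worlds forcing the formula: {0, 1, 2}.

3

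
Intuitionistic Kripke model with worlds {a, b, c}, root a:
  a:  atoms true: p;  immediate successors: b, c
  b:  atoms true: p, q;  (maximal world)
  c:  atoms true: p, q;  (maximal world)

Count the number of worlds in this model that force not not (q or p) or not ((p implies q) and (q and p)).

a: forces it.
b: forces it.
c: forces it.
Worlds forcing the formula: {a, b, c}.

3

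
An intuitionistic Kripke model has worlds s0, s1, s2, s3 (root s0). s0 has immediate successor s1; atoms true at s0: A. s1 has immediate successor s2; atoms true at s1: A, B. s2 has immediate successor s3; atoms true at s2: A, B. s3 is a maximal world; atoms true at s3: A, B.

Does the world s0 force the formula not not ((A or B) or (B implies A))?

Yes

s0 forces not not ((A or B) or (B implies A)): no world accessible from s0 forces not ((A or B) or (B implies A)).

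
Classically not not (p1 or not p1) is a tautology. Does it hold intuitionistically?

Yes

This is the double negation of excluded middle, which is intuitionistically derivable.
Assuming not (p1 or not p1): from p1 we'd get p1 or not p1, so not p1; but then p1 or not p1 again — contradiction. Hence not not (p1 or not p1).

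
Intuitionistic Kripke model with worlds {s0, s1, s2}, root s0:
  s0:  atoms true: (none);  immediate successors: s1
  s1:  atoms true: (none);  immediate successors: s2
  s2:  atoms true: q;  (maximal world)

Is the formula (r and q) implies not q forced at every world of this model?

Yes

s0 forces (r and q) implies not q vacuously: no world accessible from s0 forces the antecedent r and q.
Since the root s0 forces (r and q) implies not q and forcing is persistent (monotone upward), every world forces it.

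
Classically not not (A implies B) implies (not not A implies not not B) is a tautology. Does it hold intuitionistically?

Yes

This is the distribution of double negation over implication, which is intuitionistically derivable.
Assume not not (A implies B) and not not A; suppose not B. Then A implies B would give not A (by contraposition), contradicting not not A; so not (A implies B), contradicting not not (A implies B). Hence not not B.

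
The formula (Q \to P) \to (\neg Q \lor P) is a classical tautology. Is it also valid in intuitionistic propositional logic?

No

This is the material-implication-as-disjunction principle, which is not intuitionistically valid.
A Kripke countermodel: worlds u, v; order generated by u \le v; atoms true at each world — u:{}; v:{P,Q}.
u \nVdash (Q \to P) \to (\neg Q \lor P): already at u itself, u \Vdash Q \to P but u \nVdash \neg Q \lor P.
u \nVdash \neg Q \lor P: neither disjunct is forced at u.
u \nVdash \neg Q since v is accessible from u and v \Vdash Q.
So the root u does not force the formula.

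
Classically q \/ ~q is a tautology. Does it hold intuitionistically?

No

This is the law of excluded middle, which is not intuitionistically valid.
A Kripke countermodel: worlds u0, u1; order generated by u0 <= u1; atoms true at each world — u0:{}; u1:{q}.
u0 ||-/- q \/ ~q: neither disjunct is forced at u0.
u0 lacks atom q, so u0 ||-/- q.
So the root u0 does not force the formula.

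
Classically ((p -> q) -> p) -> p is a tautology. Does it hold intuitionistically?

No

This is Peirce's law, which is not intuitionistically valid.
A Kripke countermodel: worlds s0, s1; order generated by s0 <= s1; atoms true at each world — s0:{}; s1:{p}.
s0 ||-/- ((p -> q) -> p) -> p: already at s0 itself, s0 ||- (p -> q) -> p but s0 ||-/- p.
s0 lacks atom p, so s0 ||-/- p.
So the root s0 does not force the formula.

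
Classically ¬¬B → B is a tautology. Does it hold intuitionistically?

This is double-negation elimination, which is not intuitionistically valid.
A Kripke countermodel: worlds w0, w1; order generated by w0 ≤ w1; atoms true at each world — w0:{}; w1:{B}.
w0 ⊮ ¬¬B → B: already at w0 itself, w0 ⊩ ¬¬B but w0 ⊮ B.
w0 lacks atom B, so w0 ⊮ B.
So the root w0 does not force the formula.

No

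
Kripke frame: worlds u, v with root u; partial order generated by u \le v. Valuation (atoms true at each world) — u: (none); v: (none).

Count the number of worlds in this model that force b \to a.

2

u: forces it.
v: forces it.
Worlds forcing the formula: {u, v}.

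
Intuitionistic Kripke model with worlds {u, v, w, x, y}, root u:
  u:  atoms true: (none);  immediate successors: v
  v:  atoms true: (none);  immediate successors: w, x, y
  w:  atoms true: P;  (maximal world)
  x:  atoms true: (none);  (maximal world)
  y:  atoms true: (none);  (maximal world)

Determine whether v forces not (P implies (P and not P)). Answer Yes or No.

v does not force not (P implies (P and not P)) since x is accessible from v and x forces P implies (P and not P).
x forces P implies (P and not P) vacuously: no world accessible from x forces the antecedent P.

No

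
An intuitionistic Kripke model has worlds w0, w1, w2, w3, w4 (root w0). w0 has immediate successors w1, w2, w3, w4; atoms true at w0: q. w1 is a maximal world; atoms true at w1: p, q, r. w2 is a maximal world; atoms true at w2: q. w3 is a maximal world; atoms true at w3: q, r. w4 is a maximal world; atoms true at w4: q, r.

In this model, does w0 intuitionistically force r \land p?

No

w0 \nVdash r \land p since w0 fails r.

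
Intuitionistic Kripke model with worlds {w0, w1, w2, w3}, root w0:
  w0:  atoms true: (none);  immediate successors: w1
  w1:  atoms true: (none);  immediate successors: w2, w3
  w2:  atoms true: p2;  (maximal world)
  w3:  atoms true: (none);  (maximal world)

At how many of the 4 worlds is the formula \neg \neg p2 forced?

w0: does not force it — w0 \nVdash \neg \neg p2 since w3 is accessible from w0 and w3 \Vdash \neg p2.
w1: does not force it.
w2: forces it.
w3: does not force it.
Worlds forcing the formula: {w2}.

1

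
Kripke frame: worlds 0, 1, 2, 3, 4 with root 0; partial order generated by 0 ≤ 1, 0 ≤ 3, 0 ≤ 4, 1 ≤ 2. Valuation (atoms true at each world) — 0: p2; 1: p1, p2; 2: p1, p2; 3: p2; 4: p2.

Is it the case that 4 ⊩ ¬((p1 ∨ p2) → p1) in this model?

4 ⊩ ¬((p1 ∨ p2) → p1): no world accessible from 4 forces (p1 ∨ p2) → p1.

Yes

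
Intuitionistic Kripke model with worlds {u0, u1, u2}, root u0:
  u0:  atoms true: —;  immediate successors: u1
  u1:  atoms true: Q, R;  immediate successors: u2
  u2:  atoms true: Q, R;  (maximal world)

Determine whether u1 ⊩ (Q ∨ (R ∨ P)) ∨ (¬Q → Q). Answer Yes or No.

u1 ⊩ (Q ∨ (R ∨ P)) ∨ (¬Q → Q) via the disjunct Q ∨ (R ∨ P).

Yes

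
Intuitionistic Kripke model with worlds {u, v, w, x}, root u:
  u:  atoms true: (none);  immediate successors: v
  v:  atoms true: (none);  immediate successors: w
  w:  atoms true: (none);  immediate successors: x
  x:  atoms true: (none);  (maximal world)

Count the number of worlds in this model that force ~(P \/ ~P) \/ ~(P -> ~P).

0

u: does not force it — u ||-/- ~(P \/ ~P) \/ ~(P -> ~P): neither disjunct is forced at u.
v: does not force it.
w: does not force it.
x: does not force it.
Worlds forcing the formula: { }.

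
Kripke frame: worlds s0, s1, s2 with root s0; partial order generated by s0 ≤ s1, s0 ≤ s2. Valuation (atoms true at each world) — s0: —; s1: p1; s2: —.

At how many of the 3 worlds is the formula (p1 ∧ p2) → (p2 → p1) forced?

3

s0: forces it.
s1: forces it.
s2: forces it.
Worlds forcing the formula: {s0, s1, s2}.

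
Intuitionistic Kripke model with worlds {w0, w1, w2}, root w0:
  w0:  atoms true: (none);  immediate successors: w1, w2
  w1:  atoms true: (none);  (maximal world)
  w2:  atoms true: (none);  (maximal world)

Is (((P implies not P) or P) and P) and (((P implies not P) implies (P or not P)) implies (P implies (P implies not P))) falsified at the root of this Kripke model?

Yes

w0 does not force (((P implies not P) or P) and P) and (((P implies not P) implies (P or not P)) implies (P implies (P implies not P))) since w0 fails ((P implies not P) or P) and P.
So the root w0 does not force (((P implies not P) or P) and P) and (((P implies not P) implies (P or not P)) implies (P implies (P implies not P))); the model is a countermodel.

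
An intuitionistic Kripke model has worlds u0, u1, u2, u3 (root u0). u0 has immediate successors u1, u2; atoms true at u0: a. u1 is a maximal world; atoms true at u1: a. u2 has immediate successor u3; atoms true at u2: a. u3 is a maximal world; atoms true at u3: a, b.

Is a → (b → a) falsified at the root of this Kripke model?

u0 ⊩ a → (b → a): every world accessible from u0 that forces a (namely u0, u1, u2, u3) also forces b → a.
So the root u0 forces a → (b → a); the model is not a countermodel.

No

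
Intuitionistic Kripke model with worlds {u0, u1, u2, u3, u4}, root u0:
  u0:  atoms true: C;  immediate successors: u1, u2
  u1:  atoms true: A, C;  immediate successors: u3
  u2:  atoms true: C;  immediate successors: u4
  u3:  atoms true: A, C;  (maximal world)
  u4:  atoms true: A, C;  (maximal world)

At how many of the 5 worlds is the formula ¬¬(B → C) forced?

5

u0: forces it.
u1: forces it.
u2: forces it.
u3: forces it.
u4: forces it.
Worlds forcing the formula: {u0, u1, u2, u3, u4}.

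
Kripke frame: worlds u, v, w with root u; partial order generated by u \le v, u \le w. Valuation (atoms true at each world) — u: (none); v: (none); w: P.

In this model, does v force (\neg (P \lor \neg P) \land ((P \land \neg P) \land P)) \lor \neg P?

v \Vdash (\neg (P \lor \neg P) \land ((P \land \neg P) \land P)) \lor \neg P via the disjunct \neg P.

Yes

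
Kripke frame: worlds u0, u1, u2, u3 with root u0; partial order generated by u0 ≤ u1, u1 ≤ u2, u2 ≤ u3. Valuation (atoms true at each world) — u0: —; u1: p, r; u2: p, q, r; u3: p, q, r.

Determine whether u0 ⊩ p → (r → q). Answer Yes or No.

u0 ⊮ p → (r → q): at the accessible world u1, u1 ⊩ p but u1 ⊮ r → q.
u1 ⊮ r → q: already at u1 itself, u1 ⊩ r but u1 ⊮ q.
u1 lacks atom q, so u1 ⊮ q.

No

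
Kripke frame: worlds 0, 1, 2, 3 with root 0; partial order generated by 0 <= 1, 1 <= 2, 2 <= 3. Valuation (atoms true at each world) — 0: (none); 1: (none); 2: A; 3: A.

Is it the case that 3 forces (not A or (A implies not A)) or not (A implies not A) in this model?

3 forces (not A or (A implies not A)) or not (A implies not A) via the disjunct not (A implies not A).

Yes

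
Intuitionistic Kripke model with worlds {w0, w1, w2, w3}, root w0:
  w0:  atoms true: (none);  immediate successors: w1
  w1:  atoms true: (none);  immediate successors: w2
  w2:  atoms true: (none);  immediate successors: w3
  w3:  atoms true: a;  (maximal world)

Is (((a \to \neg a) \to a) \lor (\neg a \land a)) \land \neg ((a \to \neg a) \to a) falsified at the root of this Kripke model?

Yes

w0 \nVdash (((a \to \neg a) \to a) \lor (\neg a \land a)) \land \neg ((a \to \neg a) \to a) since w0 fails \neg ((a \to \neg a) \to a).
So the root w0 does not force (((a \to \neg a) \to a) \lor (\neg a \land a)) \land \neg ((a \to \neg a) \to a); the model is a countermodel.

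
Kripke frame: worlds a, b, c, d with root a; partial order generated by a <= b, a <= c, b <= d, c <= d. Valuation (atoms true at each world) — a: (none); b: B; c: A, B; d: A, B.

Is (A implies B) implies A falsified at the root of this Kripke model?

a does not force (A implies B) implies A: already at a itself, a forces A implies B but a does not force A.
a lacks atom A, so a does not force A.
So the root a does not force (A implies B) implies A; the model is a countermodel.

Yes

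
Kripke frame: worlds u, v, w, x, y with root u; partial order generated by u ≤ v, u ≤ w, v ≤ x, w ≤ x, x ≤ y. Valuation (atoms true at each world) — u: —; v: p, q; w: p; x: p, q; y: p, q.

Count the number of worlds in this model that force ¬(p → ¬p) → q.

3

u: does not force it — u ⊮ ¬(p → ¬p) → q: already at u itself, u ⊩ ¬(p → ¬p) but u ⊮ q.
v: forces it.
w: does not force it.
x: forces it.
y: forces it.
Worlds forcing the formula: {v, x, y}.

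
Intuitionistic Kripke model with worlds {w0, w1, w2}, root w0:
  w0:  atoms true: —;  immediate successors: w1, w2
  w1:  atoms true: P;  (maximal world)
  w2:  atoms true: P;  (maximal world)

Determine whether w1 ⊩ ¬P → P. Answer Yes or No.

Yes

w1 ⊩ ¬P → P vacuously: no world accessible from w1 forces the antecedent ¬P.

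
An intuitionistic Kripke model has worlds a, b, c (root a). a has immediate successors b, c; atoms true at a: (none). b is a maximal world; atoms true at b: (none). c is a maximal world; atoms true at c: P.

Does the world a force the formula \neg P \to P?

No

a \nVdash \neg P \to P: at the accessible world b, b \Vdash \neg P but b \nVdash P.
b lacks atom P, so b \nVdash P.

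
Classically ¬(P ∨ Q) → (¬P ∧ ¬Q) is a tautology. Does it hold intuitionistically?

Yes

This is a constructively valid De Morgan direction (negated disjunction to conjunction of negations), which is intuitionistically derivable.
From ¬(P ∨ Q): if P held then P ∨ Q would, contradiction — so ¬P; similarly ¬Q.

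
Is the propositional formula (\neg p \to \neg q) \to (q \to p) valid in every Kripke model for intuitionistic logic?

This is the converse of contraposition, which is not intuitionistically valid.
A Kripke countermodel: worlds a, b; order generated by a \le b; atoms true at each world — a:{q}; b:{p,q}.
a \nVdash (\neg p \to \neg q) \to (q \to p): already at a itself, a \Vdash \neg p \to \neg q but a \nVdash q \to p.
a \nVdash q \to p: already at a itself, a \Vdash q but a \nVdash p.
a lacks atom p, so a \nVdash p.
So the root a does not force the formula.

No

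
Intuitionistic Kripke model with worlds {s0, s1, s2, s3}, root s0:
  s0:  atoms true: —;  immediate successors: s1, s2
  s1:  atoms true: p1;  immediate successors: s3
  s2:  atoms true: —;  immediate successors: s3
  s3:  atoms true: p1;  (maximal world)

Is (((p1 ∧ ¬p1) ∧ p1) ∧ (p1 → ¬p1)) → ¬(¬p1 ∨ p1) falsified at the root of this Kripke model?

s0 ⊩ (((p1 ∧ ¬p1) ∧ p1) ∧ (p1 → ¬p1)) → ¬(¬p1 ∨ p1) vacuously: no world accessible from s0 forces the antecedent ((p1 ∧ ¬p1) ∧ p1) ∧ (p1 → ¬p1).
So the root s0 forces (((p1 ∧ ¬p1) ∧ p1) ∧ (p1 → ¬p1)) → ¬(¬p1 ∨ p1); the model is not a countermodel.

No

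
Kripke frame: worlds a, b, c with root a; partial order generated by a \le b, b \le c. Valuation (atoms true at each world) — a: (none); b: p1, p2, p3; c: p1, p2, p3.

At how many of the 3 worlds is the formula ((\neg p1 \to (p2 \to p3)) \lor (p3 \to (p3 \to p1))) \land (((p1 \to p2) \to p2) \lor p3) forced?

a: does not force it — a \nVdash ((\neg p1 \to (p2 \to p3)) \lor (p3 \to (p3 \to p1))) \land (((p1 \to p2) \to p2) \lor p3) since a fails ((p1 \to p2) \to p2) \lor p3.
b: forces it.
c: forces it.
Worlds forcing the formula: {b, c}.

2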